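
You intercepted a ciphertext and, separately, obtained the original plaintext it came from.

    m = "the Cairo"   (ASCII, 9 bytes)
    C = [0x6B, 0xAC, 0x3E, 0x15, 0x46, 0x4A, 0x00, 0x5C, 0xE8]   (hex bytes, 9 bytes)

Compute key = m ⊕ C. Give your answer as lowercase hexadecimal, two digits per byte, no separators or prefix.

1fc45b35052b692e87

Since C = m ⊕ key, XORing both sides with m gives key = m ⊕ C.
74 xor 6b = 1f
68 xor ac = c4
65 xor 3e = 5b
20 xor 15 = 35
43 xor 46 = 05
61 xor 4a = 2b
69 xor 00 = 69
72 xor 5c = 2e
6f xor e8 = 87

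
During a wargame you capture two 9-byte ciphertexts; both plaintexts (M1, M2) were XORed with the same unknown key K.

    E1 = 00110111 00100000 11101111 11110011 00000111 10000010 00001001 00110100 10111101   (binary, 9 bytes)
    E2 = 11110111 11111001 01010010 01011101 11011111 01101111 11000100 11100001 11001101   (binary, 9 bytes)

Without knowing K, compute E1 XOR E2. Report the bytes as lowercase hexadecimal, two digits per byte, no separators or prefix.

E1 ⊕ E2 = (M1 ⊕ K) ⊕ (M2 ⊕ K) = M1 ⊕ M2 — the shared key cancels under XOR.
00110111 XOR 11110111 = 11000000
00100000 XOR 11111001 = 11011001
11101111 XOR 01010010 = 10111101
11110011 XOR 01011101 = 10101110
00000111 XOR 11011111 = 11011000
10000010 XOR 01101111 = 11101101
00001001 XOR 11000100 = 11001101
00110100 XOR 11100001 = 11010101
10111101 XOR 11001101 = 01110000

c0d9bdaed8edcdd570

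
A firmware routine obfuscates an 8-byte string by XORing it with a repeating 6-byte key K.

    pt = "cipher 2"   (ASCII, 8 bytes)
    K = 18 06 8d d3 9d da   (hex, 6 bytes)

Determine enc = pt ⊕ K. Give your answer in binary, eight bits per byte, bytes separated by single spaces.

The 6-byte key repeats, so the effective keystream is 18 06 8d d3 9d da 18 06.
byte 0: 01100011 ^ 00011000 = 01111011
byte 1: 01101001 ^ 00000110 = 01101111
byte 2: 01110000 ^ 10001101 = 11111101
byte 3: 01101000 ^ 11010011 = 10111011
byte 4: 01100101 ^ 10011101 = 11111000
byte 5: 01110010 ^ 11011010 = 10101000
byte 6: 00100000 ^ 00011000 = 00111000
byte 7: 00110010 ^ 00000110 = 00110100

01111011 01101111 11111101 10111011 11111000 10101000 00111000 00110100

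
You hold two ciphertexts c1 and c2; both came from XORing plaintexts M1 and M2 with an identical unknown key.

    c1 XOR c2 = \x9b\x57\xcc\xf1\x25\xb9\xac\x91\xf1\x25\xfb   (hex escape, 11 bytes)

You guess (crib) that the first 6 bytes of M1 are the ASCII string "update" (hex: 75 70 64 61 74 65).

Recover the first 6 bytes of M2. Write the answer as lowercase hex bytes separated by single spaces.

ee 27 a8 90 51 dc

Since c1 ⊕ c2 = M1 ⊕ M2, XORing with the guessed M1 bytes yields the corresponding M2 bytes: M2 = (c1 ⊕ c2) ⊕ M1.
155 ^ 117 = 238
 87 ^ 112 =  39
204 ^ 100 = 168
241 ^  97 = 144
 37 ^ 116 =  81
185 ^ 101 = 220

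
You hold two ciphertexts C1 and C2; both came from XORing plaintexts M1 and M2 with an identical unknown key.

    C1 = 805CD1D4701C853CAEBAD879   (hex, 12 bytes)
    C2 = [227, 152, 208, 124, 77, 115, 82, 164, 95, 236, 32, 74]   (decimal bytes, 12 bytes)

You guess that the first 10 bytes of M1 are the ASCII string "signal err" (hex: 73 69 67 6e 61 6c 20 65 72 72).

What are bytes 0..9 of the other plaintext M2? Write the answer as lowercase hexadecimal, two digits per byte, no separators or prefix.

10ad66c65c03f7fd8324

First, C1 ⊕ C2 = (M1 ⊕ K) ⊕ (M2 ⊕ K) = M1 ⊕ M2, so the key drops out. Then M2 = (M1 ⊕ M2) ⊕ M1 over the first 10 bytes.
byte 0: (80 ^ e3) ^ 73 = 63 ^ 73 = 10
byte 1: (5c ^ 98) ^ 69 = c4 ^ 69 = ad
byte 2: (d1 ^ d0) ^ 67 = 01 ^ 67 = 66
byte 3: (d4 ^ 7c) ^ 6e = a8 ^ 6e = c6
byte 4: (70 ^ 4d) ^ 61 = 3d ^ 61 = 5c
byte 5: (1c ^ 73) ^ 6c = 6f ^ 6c = 03
byte 6: (85 ^ 52) ^ 20 = d7 ^ 20 = f7
byte 7: (3c ^ a4) ^ 65 = 98 ^ 65 = fd
byte 8: (ae ^ 5f) ^ 72 = f1 ^ 72 = 83
byte 9: (ba ^ ec) ^ 72 = 56 ^ 72 = 24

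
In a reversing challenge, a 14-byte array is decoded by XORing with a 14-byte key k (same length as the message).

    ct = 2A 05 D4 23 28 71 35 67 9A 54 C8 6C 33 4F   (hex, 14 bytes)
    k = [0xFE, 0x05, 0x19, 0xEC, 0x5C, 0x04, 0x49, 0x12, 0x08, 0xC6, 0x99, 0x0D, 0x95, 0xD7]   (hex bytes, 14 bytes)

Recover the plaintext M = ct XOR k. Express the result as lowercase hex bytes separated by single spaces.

d4 00 cd cf 74 75 7c 75 92 92 51 61 a6 98

00101010 ⊕ 11111110 = 11010100
00000101 ⊕ 00000101 = 00000000
11010100 ⊕ 00011001 = 11001101
00100011 ⊕ 11101100 = 11001111
00101000 ⊕ 01011100 = 01110100
01110001 ⊕ 00000100 = 01110101
00110101 ⊕ 01001001 = 01111100
01100111 ⊕ 00010010 = 01110101
10011010 ⊕ 00001000 = 10010010
01010100 ⊕ 11000110 = 10010010
11001000 ⊕ 10011001 = 01010001
01101100 ⊕ 00001101 = 01100001
00110011 ⊕ 10010101 = 10100110
01001111 ⊕ 11010111 = 10011000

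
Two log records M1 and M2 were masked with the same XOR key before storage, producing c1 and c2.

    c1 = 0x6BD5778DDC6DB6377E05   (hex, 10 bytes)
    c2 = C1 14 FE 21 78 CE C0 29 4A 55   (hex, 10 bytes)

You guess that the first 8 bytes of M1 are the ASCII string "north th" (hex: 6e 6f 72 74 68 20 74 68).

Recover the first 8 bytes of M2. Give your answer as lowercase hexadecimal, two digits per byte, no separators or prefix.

c4aefbd8cc830276

First, c1 ⊕ c2 = (M1 ⊕ K) ⊕ (M2 ⊕ K) = M1 ⊕ M2, so the key drops out. Then M2 = (M1 ⊕ M2) ⊕ M1 over the first 8 bytes.
byte 0: (6b ⊕ c1) ⊕ 6e = aa ⊕ 6e = c4
byte 1: (d5 ⊕ 14) ⊕ 6f = c1 ⊕ 6f = ae
byte 2: (77 ⊕ fe) ⊕ 72 = 89 ⊕ 72 = fb
byte 3: (8d ⊕ 21) ⊕ 74 = ac ⊕ 74 = d8
byte 4: (dc ⊕ 78) ⊕ 68 = a4 ⊕ 68 = cc
byte 5: (6d ⊕ ce) ⊕ 20 = a3 ⊕ 20 = 83
byte 6: (b6 ⊕ c0) ⊕ 74 = 76 ⊕ 74 = 02
byte 7: (37 ⊕ 29) ⊕ 68 = 1e ⊕ 68 = 76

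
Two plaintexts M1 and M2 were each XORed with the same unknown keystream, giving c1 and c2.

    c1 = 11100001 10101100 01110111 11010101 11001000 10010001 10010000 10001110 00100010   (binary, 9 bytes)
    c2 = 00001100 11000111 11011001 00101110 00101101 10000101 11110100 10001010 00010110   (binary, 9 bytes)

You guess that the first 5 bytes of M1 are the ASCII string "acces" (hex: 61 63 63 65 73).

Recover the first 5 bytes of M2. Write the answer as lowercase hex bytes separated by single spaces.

First, c1 ⊕ c2 = (M1 ⊕ K) ⊕ (M2 ⊕ K) = M1 ⊕ M2, so the key drops out. Then M2 = (M1 ⊕ M2) ⊕ M1 over the first 5 bytes.
byte 0: (e1 XOR 0c) XOR 61 = ed XOR 61 = 8c
byte 1: (ac XOR c7) XOR 63 = 6b XOR 63 = 08
byte 2: (77 XOR d9) XOR 63 = ae XOR 63 = cd
byte 3: (d5 XOR 2e) XOR 65 = fb XOR 65 = 9e
byte 4: (c8 XOR 2d) XOR 73 = e5 XOR 73 = 96

8c 08 cd 9e 96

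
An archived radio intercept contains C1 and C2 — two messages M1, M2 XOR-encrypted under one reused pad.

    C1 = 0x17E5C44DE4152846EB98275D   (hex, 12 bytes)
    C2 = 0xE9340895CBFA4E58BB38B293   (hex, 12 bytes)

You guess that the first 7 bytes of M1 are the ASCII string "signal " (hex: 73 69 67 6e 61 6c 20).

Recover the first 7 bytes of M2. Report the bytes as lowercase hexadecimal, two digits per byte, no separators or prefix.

First, C1 ⊕ C2 = (M1 ⊕ K) ⊕ (M2 ⊕ K) = M1 ⊕ M2, so the key drops out. Then M2 = (M1 ⊕ M2) ⊕ M1 over the first 7 bytes.
byte 0: (17 ^ e9) ^ 73 = fe ^ 73 = 8d
byte 1: (e5 ^ 34) ^ 69 = d1 ^ 69 = b8
byte 2: (c4 ^ 08) ^ 67 = cc ^ 67 = ab
byte 3: (4d ^ 95) ^ 6e = d8 ^ 6e = b6
byte 4: (e4 ^ cb) ^ 61 = 2f ^ 61 = 4e
byte 5: (15 ^ fa) ^ 6c = ef ^ 6c = 83
byte 6: (28 ^ 4e) ^ 20 = 66 ^ 20 = 46

8db8abb64e8346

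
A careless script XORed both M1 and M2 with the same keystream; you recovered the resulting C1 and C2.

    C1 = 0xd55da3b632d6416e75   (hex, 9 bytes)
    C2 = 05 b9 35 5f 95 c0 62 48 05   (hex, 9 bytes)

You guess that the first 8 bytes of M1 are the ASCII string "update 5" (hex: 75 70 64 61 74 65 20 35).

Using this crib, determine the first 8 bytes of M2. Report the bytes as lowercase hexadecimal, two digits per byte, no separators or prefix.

a594f288d3730313

First, C1 ⊕ C2 = (M1 ⊕ K) ⊕ (M2 ⊕ K) = M1 ⊕ M2, so the key drops out. Then M2 = (M1 ⊕ M2) ⊕ M1 over the first 8 bytes.
byte 0: (d5 XOR 05) XOR 75 = d0 XOR 75 = a5
byte 1: (5d XOR b9) XOR 70 = e4 XOR 70 = 94
byte 2: (a3 XOR 35) XOR 64 = 96 XOR 64 = f2
byte 3: (b6 XOR 5f) XOR 61 = e9 XOR 61 = 88
byte 4: (32 XOR 95) XOR 74 = a7 XOR 74 = d3
byte 5: (d6 XOR c0) XOR 65 = 16 XOR 65 = 73
byte 6: (41 XOR 62) XOR 20 = 23 XOR 20 = 03
byte 7: (6e XOR 48) XOR 35 = 26 XOR 35 = 13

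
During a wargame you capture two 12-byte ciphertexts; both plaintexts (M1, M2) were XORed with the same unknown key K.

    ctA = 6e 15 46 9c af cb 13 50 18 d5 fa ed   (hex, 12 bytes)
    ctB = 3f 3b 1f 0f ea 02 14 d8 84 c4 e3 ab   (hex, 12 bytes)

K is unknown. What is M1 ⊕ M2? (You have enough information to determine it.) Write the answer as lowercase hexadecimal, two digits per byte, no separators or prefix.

512e599345c907889c111946

ctA ⊕ ctB = (M1 ⊕ K) ⊕ (M2 ⊕ K) = M1 ⊕ M2 — the shared key cancels under XOR.
byte 0: 110 ^  63 =  81
byte 1:  21 ^  59 =  46
byte 2:  70 ^  31 =  89
byte 3: 156 ^  15 = 147
byte 4: 175 ^ 234 =  69
byte 5: 203 ^   2 = 201
byte 6:  19 ^  20 =   7
byte 7:  80 ^ 216 = 136
byte 8:  24 ^ 132 = 156
byte 9: 213 ^ 196 =  17
byte 10: 250 ^ 227 =  25
byte 11: 237 ^ 171 =  70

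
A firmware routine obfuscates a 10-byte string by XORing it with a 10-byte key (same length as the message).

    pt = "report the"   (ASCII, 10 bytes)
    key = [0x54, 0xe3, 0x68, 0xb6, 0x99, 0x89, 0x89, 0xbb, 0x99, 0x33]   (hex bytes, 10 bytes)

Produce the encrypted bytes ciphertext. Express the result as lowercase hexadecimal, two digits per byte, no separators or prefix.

XOR is its own inverse, so applying the key byte-wise gives the result directly.
72 ^ 54 = 26
65 ^ e3 = 86
70 ^ 68 = 18
6f ^ b6 = d9
72 ^ 99 = eb
74 ^ 89 = fd
20 ^ 89 = a9
74 ^ bb = cf
68 ^ 99 = f1
65 ^ 33 = 56

268618d9ebfda9cff156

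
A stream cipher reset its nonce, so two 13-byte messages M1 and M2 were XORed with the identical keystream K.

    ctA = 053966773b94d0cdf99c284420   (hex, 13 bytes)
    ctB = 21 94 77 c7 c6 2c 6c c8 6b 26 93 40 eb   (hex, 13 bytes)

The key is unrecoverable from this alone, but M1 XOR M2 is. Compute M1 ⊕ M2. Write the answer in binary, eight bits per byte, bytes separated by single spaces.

00100100 10101101 00010001 10110000 11111101 10111000 10111100 00000101 10010010 10111010 10111011 00000100 11001011

ctA ⊕ ctB = (M1 ⊕ K) ⊕ (M2 ⊕ K) = M1 ⊕ M2 — the shared key cancels under XOR.
05 xor 21 = 24
39 xor 94 = ad
66 xor 77 = 11
77 xor c7 = b0
3b xor c6 = fd
94 xor 2c = b8
d0 xor 6c = bc
cd xor c8 = 05
f9 xor 6b = 92
9c xor 26 = ba
28 xor 93 = bb
44 xor 40 = 04
20 xor eb = cb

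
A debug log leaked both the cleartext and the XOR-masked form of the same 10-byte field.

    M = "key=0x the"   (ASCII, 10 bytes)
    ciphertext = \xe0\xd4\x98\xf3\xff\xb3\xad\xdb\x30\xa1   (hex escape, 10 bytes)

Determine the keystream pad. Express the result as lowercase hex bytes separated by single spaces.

8b b1 e1 ce cf cb 8d af 58 c4

Since ciphertext = M ⊕ pad, XORing both sides with M gives pad = M ⊕ ciphertext.
byte 0: 01101011 xor 11100000 = 10001011
byte 1: 01100101 xor 11010100 = 10110001
byte 2: 01111001 xor 10011000 = 11100001
byte 3: 00111101 xor 11110011 = 11001110
byte 4: 00110000 xor 11111111 = 11001111
byte 5: 01111000 xor 10110011 = 11001011
byte 6: 00100000 xor 10101101 = 10001101
byte 7: 01110100 xor 11011011 = 10101111
byte 8: 01101000 xor 00110000 = 01011000
byte 9: 01100101 xor 10100001 = 11000100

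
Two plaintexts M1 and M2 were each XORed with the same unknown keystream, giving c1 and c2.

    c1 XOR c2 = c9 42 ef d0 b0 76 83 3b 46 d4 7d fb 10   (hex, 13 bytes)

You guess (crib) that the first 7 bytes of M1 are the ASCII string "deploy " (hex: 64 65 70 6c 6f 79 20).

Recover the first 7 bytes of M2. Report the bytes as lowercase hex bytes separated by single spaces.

ad 27 9f bc df 0f a3

Since c1 ⊕ c2 = M1 ⊕ M2, XORing with the guessed M1 bytes yields the corresponding M2 bytes: M2 = (c1 ⊕ c2) ⊕ M1.
byte 0: c9 ⊕ 64 = ad
byte 1: 42 ⊕ 65 = 27
byte 2: ef ⊕ 70 = 9f
byte 3: d0 ⊕ 6c = bc
byte 4: b0 ⊕ 6f = df
byte 5: 76 ⊕ 79 = 0f
byte 6: 83 ⊕ 20 = a3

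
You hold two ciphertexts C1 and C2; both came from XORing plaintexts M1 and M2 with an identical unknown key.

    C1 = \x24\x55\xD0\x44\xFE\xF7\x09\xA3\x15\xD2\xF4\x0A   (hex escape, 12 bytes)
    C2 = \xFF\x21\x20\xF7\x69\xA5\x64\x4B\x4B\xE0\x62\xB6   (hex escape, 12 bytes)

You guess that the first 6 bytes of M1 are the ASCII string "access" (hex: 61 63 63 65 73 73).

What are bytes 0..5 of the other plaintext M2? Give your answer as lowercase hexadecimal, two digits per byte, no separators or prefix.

ba1793d6e421

First, C1 ⊕ C2 = (M1 ⊕ K) ⊕ (M2 ⊕ K) = M1 ⊕ M2, so the key drops out. Then M2 = (M1 ⊕ M2) ⊕ M1 over the first 6 bytes.
byte 0: (24 xor ff) xor 61 = db xor 61 = ba
byte 1: (55 xor 21) xor 63 = 74 xor 63 = 17
byte 2: (d0 xor 20) xor 63 = f0 xor 63 = 93
byte 3: (44 xor f7) xor 65 = b3 xor 65 = d6
byte 4: (fe xor 69) xor 73 = 97 xor 73 = e4
byte 5: (f7 xor a5) xor 73 = 52 xor 73 = 21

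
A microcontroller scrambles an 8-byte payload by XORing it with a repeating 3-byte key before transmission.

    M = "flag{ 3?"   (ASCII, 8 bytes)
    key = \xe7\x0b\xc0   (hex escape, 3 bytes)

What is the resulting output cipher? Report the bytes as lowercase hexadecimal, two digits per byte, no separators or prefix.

8167a18070e0d434

The 3-byte key repeats, so the effective keystream is e7 0b c0 e7 0b c0 e7 0b.
byte 0: 66 XOR e7 = 81
byte 1: 6c XOR 0b = 67
byte 2: 61 XOR c0 = a1
byte 3: 67 XOR e7 = 80
byte 4: 7b XOR 0b = 70
byte 5: 20 XOR c0 = e0
byte 6: 33 XOR e7 = d4
byte 7: 3f XOR 0b = 34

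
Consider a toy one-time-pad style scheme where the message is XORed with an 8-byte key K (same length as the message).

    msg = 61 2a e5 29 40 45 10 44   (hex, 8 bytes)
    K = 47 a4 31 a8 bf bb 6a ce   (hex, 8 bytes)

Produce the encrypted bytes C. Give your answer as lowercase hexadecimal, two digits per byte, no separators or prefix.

268ed481fffe7a8a

XOR is its own inverse, so applying the key byte-wise gives the result directly.
 97 xor  71 =  38
 42 xor 164 = 142
229 xor  49 = 212
 41 xor 168 = 129
 64 xor 191 = 255
 69 xor 187 = 254
 16 xor 106 = 122
 68 xor 206 = 138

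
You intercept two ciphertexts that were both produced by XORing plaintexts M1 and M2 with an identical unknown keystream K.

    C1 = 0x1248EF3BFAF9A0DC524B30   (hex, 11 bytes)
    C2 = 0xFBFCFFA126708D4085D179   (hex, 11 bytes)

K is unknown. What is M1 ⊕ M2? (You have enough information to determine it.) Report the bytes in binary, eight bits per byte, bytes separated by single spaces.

C1 ⊕ C2 = (M1 ⊕ K) ⊕ (M2 ⊕ K) = M1 ⊕ M2 — the shared key cancels under XOR.
byte 0: 12 ⊕ fb = e9
byte 1: 48 ⊕ fc = b4
byte 2: ef ⊕ ff = 10
byte 3: 3b ⊕ a1 = 9a
byte 4: fa ⊕ 26 = dc
byte 5: f9 ⊕ 70 = 89
byte 6: a0 ⊕ 8d = 2d
byte 7: dc ⊕ 40 = 9c
byte 8: 52 ⊕ 85 = d7
byte 9: 4b ⊕ d1 = 9a
byte 10: 30 ⊕ 79 = 49

11101001 10110100 00010000 10011010 11011100 10001001 00101101 10011100 11010111 10011010 01001001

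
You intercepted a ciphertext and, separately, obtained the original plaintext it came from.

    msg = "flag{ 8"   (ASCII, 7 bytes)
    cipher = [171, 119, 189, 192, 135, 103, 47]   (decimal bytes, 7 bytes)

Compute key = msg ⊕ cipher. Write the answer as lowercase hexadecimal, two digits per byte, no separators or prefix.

Since cipher = msg ⊕ key, XORing both sides with msg gives key = msg ⊕ cipher.
byte 0: 66 ⊕ ab = cd
byte 1: 6c ⊕ 77 = 1b
byte 2: 61 ⊕ bd = dc
byte 3: 67 ⊕ c0 = a7
byte 4: 7b ⊕ 87 = fc
byte 5: 20 ⊕ 67 = 47
byte 6: 38 ⊕ 2f = 17

cd1bdca7fc4717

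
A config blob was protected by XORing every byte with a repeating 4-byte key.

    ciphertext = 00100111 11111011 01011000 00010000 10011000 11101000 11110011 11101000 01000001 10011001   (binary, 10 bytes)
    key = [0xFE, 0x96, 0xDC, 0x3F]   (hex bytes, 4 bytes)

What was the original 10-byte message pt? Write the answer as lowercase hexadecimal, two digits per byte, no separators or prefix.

The 4-byte key repeats, so the effective keystream is fe 96 dc 3f fe 96 dc 3f fe 96.
byte 0: 27 xor fe = d9
byte 1: fb xor 96 = 6d
byte 2: 58 xor dc = 84
byte 3: 10 xor 3f = 2f
byte 4: 98 xor fe = 66
byte 5: e8 xor 96 = 7e
byte 6: f3 xor dc = 2f
byte 7: e8 xor 3f = d7
byte 8: 41 xor fe = bf
byte 9: 99 xor 96 = 0f

d96d842f667e2fd7bf0f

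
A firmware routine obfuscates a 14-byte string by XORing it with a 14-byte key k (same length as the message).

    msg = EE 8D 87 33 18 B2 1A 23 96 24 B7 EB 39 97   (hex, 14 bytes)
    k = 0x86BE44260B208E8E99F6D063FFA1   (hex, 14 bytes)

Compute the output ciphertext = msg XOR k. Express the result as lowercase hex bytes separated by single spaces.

XOR is its own inverse, so applying the key byte-wise gives the result directly.
238 ^ 134 = 104
141 ^ 190 =  51
135 ^  68 = 195
 51 ^  38 =  21
 24 ^  11 =  19
178 ^  32 = 146
 26 ^ 142 = 148
 35 ^ 142 = 173
150 ^ 153 =  15
 36 ^ 246 = 210
183 ^ 208 = 103
235 ^  99 = 136
 57 ^ 255 = 198
151 ^ 161 =  54

68 33 c3 15 13 92 94 ad 0f d2 67 88 c6 36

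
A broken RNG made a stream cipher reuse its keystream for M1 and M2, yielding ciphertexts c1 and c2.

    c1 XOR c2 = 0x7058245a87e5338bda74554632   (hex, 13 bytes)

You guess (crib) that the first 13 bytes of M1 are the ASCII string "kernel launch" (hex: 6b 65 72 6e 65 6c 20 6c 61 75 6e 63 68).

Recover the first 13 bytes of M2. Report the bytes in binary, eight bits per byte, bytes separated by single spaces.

Since c1 ⊕ c2 = M1 ⊕ M2, XORing with the guessed M1 bytes yields the corresponding M2 bytes: M2 = (c1 ⊕ c2) ⊕ M1.
byte 0: 70 ⊕ 6b = 1b
byte 1: 58 ⊕ 65 = 3d
byte 2: 24 ⊕ 72 = 56
byte 3: 5a ⊕ 6e = 34
byte 4: 87 ⊕ 65 = e2
byte 5: e5 ⊕ 6c = 89
byte 6: 33 ⊕ 20 = 13
byte 7: 8b ⊕ 6c = e7
byte 8: da ⊕ 61 = bb
byte 9: 74 ⊕ 75 = 01
byte 10: 55 ⊕ 6e = 3b
byte 11: 46 ⊕ 63 = 25
byte 12: 32 ⊕ 68 = 5a

00011011 00111101 01010110 00110100 11100010 10001001 00010011 11100111 10111011 00000001 00111011 00100101 01011010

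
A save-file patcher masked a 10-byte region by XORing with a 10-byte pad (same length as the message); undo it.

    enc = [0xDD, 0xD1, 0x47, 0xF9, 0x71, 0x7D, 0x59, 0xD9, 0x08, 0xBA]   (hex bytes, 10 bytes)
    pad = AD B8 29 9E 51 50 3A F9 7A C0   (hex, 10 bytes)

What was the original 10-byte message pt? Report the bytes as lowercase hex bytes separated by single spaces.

70 69 6e 67 20 2d 63 20 72 7a

byte 0: dd XOR ad = 70
byte 1: d1 XOR b8 = 69
byte 2: 47 XOR 29 = 6e
byte 3: f9 XOR 9e = 67
byte 4: 71 XOR 51 = 20
byte 5: 7d XOR 50 = 2d
byte 6: 59 XOR 3a = 63
byte 7: d9 XOR f9 = 20
byte 8: 08 XOR 7a = 72
byte 9: ba XOR c0 = 7a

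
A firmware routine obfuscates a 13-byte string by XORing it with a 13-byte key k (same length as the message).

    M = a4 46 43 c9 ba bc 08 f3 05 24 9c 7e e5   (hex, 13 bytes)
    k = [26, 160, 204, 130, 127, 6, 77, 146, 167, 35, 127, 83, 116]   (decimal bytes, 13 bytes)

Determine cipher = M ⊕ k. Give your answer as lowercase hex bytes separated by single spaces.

a4 ^ 1a = be
46 ^ a0 = e6
43 ^ cc = 8f
c9 ^ 82 = 4b
ba ^ 7f = c5
bc ^ 06 = ba
08 ^ 4d = 45
f3 ^ 92 = 61
05 ^ a7 = a2
24 ^ 23 = 07
9c ^ 7f = e3
7e ^ 53 = 2d
e5 ^ 74 = 91

be e6 8f 4b c5 ba 45 61 a2 07 e3 2d 91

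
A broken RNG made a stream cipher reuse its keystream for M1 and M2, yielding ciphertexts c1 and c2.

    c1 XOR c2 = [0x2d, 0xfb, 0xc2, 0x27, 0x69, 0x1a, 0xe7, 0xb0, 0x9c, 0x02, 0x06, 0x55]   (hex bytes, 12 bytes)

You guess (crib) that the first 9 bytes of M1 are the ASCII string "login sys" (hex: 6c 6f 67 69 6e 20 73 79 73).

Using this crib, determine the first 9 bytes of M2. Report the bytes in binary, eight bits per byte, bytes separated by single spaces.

Since c1 ⊕ c2 = M1 ⊕ M2, XORing with the guessed M1 bytes yields the corresponding M2 bytes: M2 = (c1 ⊕ c2) ⊕ M1.
byte 0: 00101101 ⊕ 01101100 = 01000001
byte 1: 11111011 ⊕ 01101111 = 10010100
byte 2: 11000010 ⊕ 01100111 = 10100101
byte 3: 00100111 ⊕ 01101001 = 01001110
byte 4: 01101001 ⊕ 01101110 = 00000111
byte 5: 00011010 ⊕ 00100000 = 00111010
byte 6: 11100111 ⊕ 01110011 = 10010100
byte 7: 10110000 ⊕ 01111001 = 11001001
byte 8: 10011100 ⊕ 01110011 = 11101111

01000001 10010100 10100101 01001110 00000111 00111010 10010100 11001001 11101111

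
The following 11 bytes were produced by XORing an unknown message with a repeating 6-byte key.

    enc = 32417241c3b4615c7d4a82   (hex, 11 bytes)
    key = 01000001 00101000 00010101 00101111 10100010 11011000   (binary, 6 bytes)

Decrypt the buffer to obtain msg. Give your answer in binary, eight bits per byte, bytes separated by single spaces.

01110011 01101001 01100111 01101110 01100001 01101100 00100000 01110100 01101000 01100101 00100000

The 6-byte key repeats, so the effective keystream is 41 28 15 2f a2 d8 41 28 15 2f a2.
byte 0:  50 ⊕  65 = 115
byte 1:  65 ⊕  40 = 105
byte 2: 114 ⊕  21 = 103
byte 3:  65 ⊕  47 = 110
byte 4: 195 ⊕ 162 =  97
byte 5: 180 ⊕ 216 = 108
byte 6:  97 ⊕  65 =  32
byte 7:  92 ⊕  40 = 116
byte 8: 125 ⊕  21 = 104
byte 9:  74 ⊕  47 = 101
byte 10: 130 ⊕ 162 =  32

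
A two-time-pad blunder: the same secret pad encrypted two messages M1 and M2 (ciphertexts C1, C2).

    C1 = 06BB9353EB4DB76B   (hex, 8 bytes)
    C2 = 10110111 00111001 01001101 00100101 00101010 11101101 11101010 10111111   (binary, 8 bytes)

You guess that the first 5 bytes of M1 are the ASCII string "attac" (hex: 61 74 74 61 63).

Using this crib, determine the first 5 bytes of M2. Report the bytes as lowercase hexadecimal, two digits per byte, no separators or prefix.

First, C1 ⊕ C2 = (M1 ⊕ K) ⊕ (M2 ⊕ K) = M1 ⊕ M2, so the key drops out. Then M2 = (M1 ⊕ M2) ⊕ M1 over the first 5 bytes.
byte 0: (06 xor b7) xor 61 = b1 xor 61 = d0
byte 1: (bb xor 39) xor 74 = 82 xor 74 = f6
byte 2: (93 xor 4d) xor 74 = de xor 74 = aa
byte 3: (53 xor 25) xor 61 = 76 xor 61 = 17
byte 4: (eb xor 2a) xor 63 = c1 xor 63 = a2

d0f6aa17a2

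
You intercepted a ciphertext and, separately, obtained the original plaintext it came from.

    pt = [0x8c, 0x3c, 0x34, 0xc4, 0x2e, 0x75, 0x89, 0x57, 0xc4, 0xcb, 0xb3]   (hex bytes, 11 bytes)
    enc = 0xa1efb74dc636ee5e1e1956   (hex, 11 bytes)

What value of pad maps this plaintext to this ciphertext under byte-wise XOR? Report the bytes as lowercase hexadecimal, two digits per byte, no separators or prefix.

Since enc = pt ⊕ pad, XORing both sides with pt gives pad = pt ⊕ enc.
byte 0: 140 ⊕ 161 =  45
byte 1:  60 ⊕ 239 = 211
byte 2:  52 ⊕ 183 = 131
byte 3: 196 ⊕  77 = 137
byte 4:  46 ⊕ 198 = 232
byte 5: 117 ⊕  54 =  67
byte 6: 137 ⊕ 238 = 103
byte 7:  87 ⊕  94 =   9
byte 8: 196 ⊕  30 = 218
byte 9: 203 ⊕  25 = 210
byte 10: 179 ⊕  86 = 229

2dd38389e8436709dad2e5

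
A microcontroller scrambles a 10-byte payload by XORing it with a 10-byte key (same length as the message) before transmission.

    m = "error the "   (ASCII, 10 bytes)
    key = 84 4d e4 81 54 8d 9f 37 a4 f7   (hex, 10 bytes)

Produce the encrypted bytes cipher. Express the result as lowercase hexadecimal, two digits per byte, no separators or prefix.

XOR is its own inverse, so applying the key byte-wise gives the result directly.
byte 0: 01100101 ^ 10000100 = 11100001
byte 1: 01110010 ^ 01001101 = 00111111
byte 2: 01110010 ^ 11100100 = 10010110
byte 3: 01101111 ^ 10000001 = 11101110
byte 4: 01110010 ^ 01010100 = 00100110
byte 5: 00100000 ^ 10001101 = 10101101
byte 6: 01110100 ^ 10011111 = 11101011
byte 7: 01101000 ^ 00110111 = 01011111
byte 8: 01100101 ^ 10100100 = 11000001
byte 9: 00100000 ^ 11110111 = 11010111

e13f96ee26adeb5fc1d7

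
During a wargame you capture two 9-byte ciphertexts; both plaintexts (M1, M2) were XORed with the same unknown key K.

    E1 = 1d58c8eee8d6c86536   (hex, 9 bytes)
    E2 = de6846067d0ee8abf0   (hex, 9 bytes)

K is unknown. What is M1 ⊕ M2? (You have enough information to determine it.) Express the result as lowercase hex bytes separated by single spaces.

c3 30 8e e8 95 d8 20 ce c6

E1 ⊕ E2 = (M1 ⊕ K) ⊕ (M2 ⊕ K) = M1 ⊕ M2 — the shared key cancels under XOR.
byte 0:  29 XOR 222 = 195
byte 1:  88 XOR 104 =  48
byte 2: 200 XOR  70 = 142
byte 3: 238 XOR   6 = 232
byte 4: 232 XOR 125 = 149
byte 5: 214 XOR  14 = 216
byte 6: 200 XOR 232 =  32
byte 7: 101 XOR 171 = 206
byte 8:  54 XOR 240 = 198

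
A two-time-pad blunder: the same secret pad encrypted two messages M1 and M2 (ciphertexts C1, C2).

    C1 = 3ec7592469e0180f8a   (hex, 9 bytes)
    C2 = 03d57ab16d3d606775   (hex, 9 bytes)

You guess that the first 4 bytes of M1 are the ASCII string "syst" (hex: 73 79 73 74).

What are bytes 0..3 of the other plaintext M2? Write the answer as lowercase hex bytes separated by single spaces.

First, C1 ⊕ C2 = (M1 ⊕ K) ⊕ (M2 ⊕ K) = M1 ⊕ M2, so the key drops out. Then M2 = (M1 ⊕ M2) ⊕ M1 over the first 4 bytes.
byte 0: (3e ^ 03) ^ 73 = 3d ^ 73 = 4e
byte 1: (c7 ^ d5) ^ 79 = 12 ^ 79 = 6b
byte 2: (59 ^ 7a) ^ 73 = 23 ^ 73 = 50
byte 3: (24 ^ b1) ^ 74 = 95 ^ 74 = e1

4e 6b 50 e1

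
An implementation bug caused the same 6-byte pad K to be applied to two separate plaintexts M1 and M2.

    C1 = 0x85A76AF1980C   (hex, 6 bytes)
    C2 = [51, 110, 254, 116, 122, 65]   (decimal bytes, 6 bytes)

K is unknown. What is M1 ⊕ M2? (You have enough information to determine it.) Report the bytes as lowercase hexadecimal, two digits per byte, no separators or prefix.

C1 ⊕ C2 = (M1 ⊕ K) ⊕ (M2 ⊕ K) = M1 ⊕ M2 — the shared key cancels under XOR.
85 xor 33 = b6
a7 xor 6e = c9
6a xor fe = 94
f1 xor 74 = 85
98 xor 7a = e2
0c xor 41 = 4d

b6c99485e24d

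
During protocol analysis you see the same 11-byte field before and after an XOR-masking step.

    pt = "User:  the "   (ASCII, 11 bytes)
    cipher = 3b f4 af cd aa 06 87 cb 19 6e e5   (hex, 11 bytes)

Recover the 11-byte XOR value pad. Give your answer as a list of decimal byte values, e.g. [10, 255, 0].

Since cipher = pt ⊕ pad, XORing both sides with pt gives pad = pt ⊕ cipher.
byte 0: 55 XOR 3b = 6e
byte 1: 73 XOR f4 = 87
byte 2: 65 XOR af = ca
byte 3: 72 XOR cd = bf
byte 4: 3a XOR aa = 90
byte 5: 20 XOR 06 = 26
byte 6: 20 XOR 87 = a7
byte 7: 74 XOR cb = bf
byte 8: 68 XOR 19 = 71
byte 9: 65 XOR 6e = 0b
byte 10: 20 XOR e5 = c5

[110, 135, 202, 191, 144, 38, 167, 191, 113, 11, 197]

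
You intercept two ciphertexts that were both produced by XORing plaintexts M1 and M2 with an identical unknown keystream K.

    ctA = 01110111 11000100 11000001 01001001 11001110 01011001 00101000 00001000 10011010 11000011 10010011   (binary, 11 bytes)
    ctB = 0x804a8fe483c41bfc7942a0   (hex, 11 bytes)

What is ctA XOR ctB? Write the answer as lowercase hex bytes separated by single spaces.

f7 8e 4e ad 4d 9d 33 f4 e3 81 33

ctA ⊕ ctB = (M1 ⊕ K) ⊕ (M2 ⊕ K) = M1 ⊕ M2 — the shared key cancels under XOR.
77 xor 80 = f7
c4 xor 4a = 8e
c1 xor 8f = 4e
49 xor e4 = ad
ce xor 83 = 4d
59 xor c4 = 9d
28 xor 1b = 33
08 xor fc = f4
9a xor 79 = e3
c3 xor 42 = 81
93 xor a0 = 33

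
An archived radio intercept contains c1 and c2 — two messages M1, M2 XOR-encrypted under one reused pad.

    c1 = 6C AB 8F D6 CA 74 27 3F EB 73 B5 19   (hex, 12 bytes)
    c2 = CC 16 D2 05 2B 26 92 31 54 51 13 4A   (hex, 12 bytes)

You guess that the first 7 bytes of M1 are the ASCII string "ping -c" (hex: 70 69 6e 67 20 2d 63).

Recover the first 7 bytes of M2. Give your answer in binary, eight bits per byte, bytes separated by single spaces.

First, c1 ⊕ c2 = (M1 ⊕ K) ⊕ (M2 ⊕ K) = M1 ⊕ M2, so the key drops out. Then M2 = (M1 ⊕ M2) ⊕ M1 over the first 7 bytes.
byte 0: (6c ^ cc) ^ 70 = a0 ^ 70 = d0
byte 1: (ab ^ 16) ^ 69 = bd ^ 69 = d4
byte 2: (8f ^ d2) ^ 6e = 5d ^ 6e = 33
byte 3: (d6 ^ 05) ^ 67 = d3 ^ 67 = b4
byte 4: (ca ^ 2b) ^ 20 = e1 ^ 20 = c1
byte 5: (74 ^ 26) ^ 2d = 52 ^ 2d = 7f
byte 6: (27 ^ 92) ^ 63 = b5 ^ 63 = d6

11010000 11010100 00110011 10110100 11000001 01111111 11010110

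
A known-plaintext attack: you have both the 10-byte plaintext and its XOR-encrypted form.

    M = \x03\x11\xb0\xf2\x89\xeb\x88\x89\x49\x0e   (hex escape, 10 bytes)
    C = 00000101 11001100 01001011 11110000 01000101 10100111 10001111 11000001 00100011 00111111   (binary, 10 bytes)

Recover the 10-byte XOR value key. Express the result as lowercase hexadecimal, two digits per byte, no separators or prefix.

Since C = M ⊕ key, XORing both sides with M gives key = M ⊕ C.
03 ^ 05 = 06
11 ^ cc = dd
b0 ^ 4b = fb
f2 ^ f0 = 02
89 ^ 45 = cc
eb ^ a7 = 4c
88 ^ 8f = 07
89 ^ c1 = 48
49 ^ 23 = 6a
0e ^ 3f = 31

06ddfb02cc4c07486a31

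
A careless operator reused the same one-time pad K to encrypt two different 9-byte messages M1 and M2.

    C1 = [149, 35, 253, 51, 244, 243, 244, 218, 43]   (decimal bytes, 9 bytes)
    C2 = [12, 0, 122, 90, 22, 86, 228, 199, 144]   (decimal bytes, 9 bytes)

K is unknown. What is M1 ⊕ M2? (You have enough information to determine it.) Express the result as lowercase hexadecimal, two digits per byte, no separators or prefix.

99238769e2a5101dbb

C1 ⊕ C2 = (M1 ⊕ K) ⊕ (M2 ⊕ K) = M1 ⊕ M2 — the shared key cancels under XOR.
byte 0: 95 xor 0c = 99
byte 1: 23 xor 00 = 23
byte 2: fd xor 7a = 87
byte 3: 33 xor 5a = 69
byte 4: f4 xor 16 = e2
byte 5: f3 xor 56 = a5
byte 6: f4 xor e4 = 10
byte 7: da xor c7 = 1d
byte 8: 2b xor 90 = bb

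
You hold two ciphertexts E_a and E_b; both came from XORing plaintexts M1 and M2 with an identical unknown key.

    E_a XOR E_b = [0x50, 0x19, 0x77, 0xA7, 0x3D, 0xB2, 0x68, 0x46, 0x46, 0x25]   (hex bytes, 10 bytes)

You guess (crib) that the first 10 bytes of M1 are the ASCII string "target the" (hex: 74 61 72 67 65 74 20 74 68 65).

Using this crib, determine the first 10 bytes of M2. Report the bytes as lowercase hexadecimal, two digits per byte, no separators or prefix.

Since E_a ⊕ E_b = M1 ⊕ M2, XORing with the guessed M1 bytes yields the corresponding M2 bytes: M2 = (E_a ⊕ E_b) ⊕ M1.
50 ⊕ 74 = 24
19 ⊕ 61 = 78
77 ⊕ 72 = 05
a7 ⊕ 67 = c0
3d ⊕ 65 = 58
b2 ⊕ 74 = c6
68 ⊕ 20 = 48
46 ⊕ 74 = 32
46 ⊕ 68 = 2e
25 ⊕ 65 = 40

247805c058c648322e40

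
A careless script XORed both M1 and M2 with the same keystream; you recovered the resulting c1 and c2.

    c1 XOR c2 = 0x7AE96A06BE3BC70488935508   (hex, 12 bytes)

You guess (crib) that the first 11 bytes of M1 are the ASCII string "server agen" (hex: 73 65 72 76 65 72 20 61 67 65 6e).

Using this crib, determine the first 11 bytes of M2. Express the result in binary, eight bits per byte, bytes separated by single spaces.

Since c1 ⊕ c2 = M1 ⊕ M2, XORing with the guessed M1 bytes yields the corresponding M2 bytes: M2 = (c1 ⊕ c2) ⊕ M1.
byte 0: 122 xor 115 =   9
byte 1: 233 xor 101 = 140
byte 2: 106 xor 114 =  24
byte 3:   6 xor 118 = 112
byte 4: 190 xor 101 = 219
byte 5:  59 xor 114 =  73
byte 6: 199 xor  32 = 231
byte 7:   4 xor  97 = 101
byte 8: 136 xor 103 = 239
byte 9: 147 xor 101 = 246
byte 10:  85 xor 110 =  59

00001001 10001100 00011000 01110000 11011011 01001001 11100111 01100101 11101111 11110110 00111011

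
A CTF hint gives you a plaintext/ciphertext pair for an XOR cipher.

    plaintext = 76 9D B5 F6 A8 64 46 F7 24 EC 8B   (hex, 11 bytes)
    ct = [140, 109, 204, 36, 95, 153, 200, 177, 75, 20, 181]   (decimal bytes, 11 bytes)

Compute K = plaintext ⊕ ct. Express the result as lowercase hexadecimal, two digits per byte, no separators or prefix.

faf079d2f7fd8e466ff83e

Since ct = plaintext ⊕ K, XORing both sides with plaintext gives K = plaintext ⊕ ct.
byte 0: 76 XOR 8c = fa
byte 1: 9d XOR 6d = f0
byte 2: b5 XOR cc = 79
byte 3: f6 XOR 24 = d2
byte 4: a8 XOR 5f = f7
byte 5: 64 XOR 99 = fd
byte 6: 46 XOR c8 = 8e
byte 7: f7 XOR b1 = 46
byte 8: 24 XOR 4b = 6f
byte 9: ec XOR 14 = f8
byte 10: 8b XOR b5 = 3e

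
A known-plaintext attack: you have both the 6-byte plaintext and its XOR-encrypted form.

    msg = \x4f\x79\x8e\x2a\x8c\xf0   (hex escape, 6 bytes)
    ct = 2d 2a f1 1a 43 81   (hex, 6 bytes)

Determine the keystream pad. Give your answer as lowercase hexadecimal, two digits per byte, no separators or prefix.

62537f30cf71

Since ct = msg ⊕ pad, XORing both sides with msg gives pad = msg ⊕ ct.
byte 0: 4f ^ 2d = 62
byte 1: 79 ^ 2a = 53
byte 2: 8e ^ f1 = 7f
byte 3: 2a ^ 1a = 30
byte 4: 8c ^ 43 = cf
byte 5: f0 ^ 81 = 71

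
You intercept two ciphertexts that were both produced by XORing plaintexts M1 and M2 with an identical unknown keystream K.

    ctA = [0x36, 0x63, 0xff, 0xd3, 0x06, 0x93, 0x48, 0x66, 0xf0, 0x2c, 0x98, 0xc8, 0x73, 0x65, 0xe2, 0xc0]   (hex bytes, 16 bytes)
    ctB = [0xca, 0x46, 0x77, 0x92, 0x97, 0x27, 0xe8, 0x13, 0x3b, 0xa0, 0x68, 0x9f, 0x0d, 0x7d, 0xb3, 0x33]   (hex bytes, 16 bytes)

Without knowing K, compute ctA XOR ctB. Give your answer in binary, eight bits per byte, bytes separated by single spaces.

ctA ⊕ ctB = (M1 ⊕ K) ⊕ (M2 ⊕ K) = M1 ⊕ M2 — the shared key cancels under XOR.
00110110 ⊕ 11001010 = 11111100
01100011 ⊕ 01000110 = 00100101
11111111 ⊕ 01110111 = 10001000
11010011 ⊕ 10010010 = 01000001
00000110 ⊕ 10010111 = 10010001
10010011 ⊕ 00100111 = 10110100
01001000 ⊕ 11101000 = 10100000
01100110 ⊕ 00010011 = 01110101
11110000 ⊕ 00111011 = 11001011
00101100 ⊕ 10100000 = 10001100
10011000 ⊕ 01101000 = 11110000
11001000 ⊕ 10011111 = 01010111
01110011 ⊕ 00001101 = 01111110
01100101 ⊕ 01111101 = 00011000
11100010 ⊕ 10110011 = 01010001
11000000 ⊕ 00110011 = 11110011

11111100 00100101 10001000 01000001 10010001 10110100 10100000 01110101 11001011 10001100 11110000 01010111 01111110 00011000 01010001 11110011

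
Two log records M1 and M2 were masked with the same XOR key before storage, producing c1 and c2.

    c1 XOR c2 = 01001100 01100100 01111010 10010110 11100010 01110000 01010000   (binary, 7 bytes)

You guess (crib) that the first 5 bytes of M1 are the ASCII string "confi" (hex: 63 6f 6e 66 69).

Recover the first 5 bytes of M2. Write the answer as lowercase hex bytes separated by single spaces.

Since c1 ⊕ c2 = M1 ⊕ M2, XORing with the guessed M1 bytes yields the corresponding M2 bytes: M2 = (c1 ⊕ c2) ⊕ M1.
byte 0: 4c ^ 63 = 2f
byte 1: 64 ^ 6f = 0b
byte 2: 7a ^ 6e = 14
byte 3: 96 ^ 66 = f0
byte 4: e2 ^ 69 = 8b

2f 0b 14 f0 8b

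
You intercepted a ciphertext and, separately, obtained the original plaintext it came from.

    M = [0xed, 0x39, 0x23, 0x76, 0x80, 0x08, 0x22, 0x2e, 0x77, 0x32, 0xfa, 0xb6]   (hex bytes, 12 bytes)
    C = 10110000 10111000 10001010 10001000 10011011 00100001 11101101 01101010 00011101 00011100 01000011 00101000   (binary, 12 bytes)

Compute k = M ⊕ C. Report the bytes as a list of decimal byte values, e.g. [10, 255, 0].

Since C = M ⊕ k, XORing both sides with M gives k = M ⊕ C.
ed ^ b0 = 5d
39 ^ b8 = 81
23 ^ 8a = a9
76 ^ 88 = fe
80 ^ 9b = 1b
08 ^ 21 = 29
22 ^ ed = cf
2e ^ 6a = 44
77 ^ 1d = 6a
32 ^ 1c = 2e
fa ^ 43 = b9
b6 ^ 28 = 9e

[93, 129, 169, 254, 27, 41, 207, 68, 106, 46, 185, 158]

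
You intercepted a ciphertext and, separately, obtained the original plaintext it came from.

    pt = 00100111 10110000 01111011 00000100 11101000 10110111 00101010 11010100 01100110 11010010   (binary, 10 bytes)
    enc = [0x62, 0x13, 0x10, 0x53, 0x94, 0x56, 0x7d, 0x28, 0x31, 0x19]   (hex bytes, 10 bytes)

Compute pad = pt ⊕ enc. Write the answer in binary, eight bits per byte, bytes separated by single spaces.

01000101 10100011 01101011 01010111 01111100 11100001 01010111 11111100 01010111 11001011

Since enc = pt ⊕ pad, XORing both sides with pt gives pad = pt ⊕ enc.
27 ^ 62 = 45
b0 ^ 13 = a3
7b ^ 10 = 6b
04 ^ 53 = 57
e8 ^ 94 = 7c
b7 ^ 56 = e1
2a ^ 7d = 57
d4 ^ 28 = fc
66 ^ 31 = 57
d2 ^ 19 = cb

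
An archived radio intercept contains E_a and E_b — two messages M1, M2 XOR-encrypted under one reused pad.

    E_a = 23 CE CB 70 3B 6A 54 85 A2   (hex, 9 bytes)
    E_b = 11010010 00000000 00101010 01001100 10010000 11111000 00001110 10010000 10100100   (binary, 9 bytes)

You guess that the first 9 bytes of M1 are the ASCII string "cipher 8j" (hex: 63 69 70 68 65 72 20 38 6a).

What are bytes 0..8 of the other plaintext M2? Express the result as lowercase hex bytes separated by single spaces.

92 a7 91 54 ce e0 7a 2d 6c

First, E_a ⊕ E_b = (M1 ⊕ K) ⊕ (M2 ⊕ K) = M1 ⊕ M2, so the key drops out. Then M2 = (M1 ⊕ M2) ⊕ M1 over the first 9 bytes.
byte 0: (23 xor d2) xor 63 = f1 xor 63 = 92
byte 1: (ce xor 00) xor 69 = ce xor 69 = a7
byte 2: (cb xor 2a) xor 70 = e1 xor 70 = 91
byte 3: (70 xor 4c) xor 68 = 3c xor 68 = 54
byte 4: (3b xor 90) xor 65 = ab xor 65 = ce
byte 5: (6a xor f8) xor 72 = 92 xor 72 = e0
byte 6: (54 xor 0e) xor 20 = 5a xor 20 = 7a
byte 7: (85 xor 90) xor 38 = 15 xor 38 = 2d
byte 8: (a2 xor a4) xor 6a = 06 xor 6a = 6c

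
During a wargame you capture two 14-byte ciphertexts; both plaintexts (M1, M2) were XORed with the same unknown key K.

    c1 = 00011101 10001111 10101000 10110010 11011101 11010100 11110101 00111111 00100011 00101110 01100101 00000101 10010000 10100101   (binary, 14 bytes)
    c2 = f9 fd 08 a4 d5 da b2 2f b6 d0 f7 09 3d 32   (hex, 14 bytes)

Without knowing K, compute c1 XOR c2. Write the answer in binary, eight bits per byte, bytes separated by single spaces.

11100100 01110010 10100000 00010110 00001000 00001110 01000111 00010000 10010101 11111110 10010010 00001100 10101101 10010111

c1 ⊕ c2 = (M1 ⊕ K) ⊕ (M2 ⊕ K) = M1 ⊕ M2 — the shared key cancels under XOR.
byte 0: 1d ⊕ f9 = e4
byte 1: 8f ⊕ fd = 72
byte 2: a8 ⊕ 08 = a0
byte 3: b2 ⊕ a4 = 16
byte 4: dd ⊕ d5 = 08
byte 5: d4 ⊕ da = 0e
byte 6: f5 ⊕ b2 = 47
byte 7: 3f ⊕ 2f = 10
byte 8: 23 ⊕ b6 = 95
byte 9: 2e ⊕ d0 = fe
byte 10: 65 ⊕ f7 = 92
byte 11: 05 ⊕ 09 = 0c
byte 12: 90 ⊕ 3d = ad
byte 13: a5 ⊕ 32 = 97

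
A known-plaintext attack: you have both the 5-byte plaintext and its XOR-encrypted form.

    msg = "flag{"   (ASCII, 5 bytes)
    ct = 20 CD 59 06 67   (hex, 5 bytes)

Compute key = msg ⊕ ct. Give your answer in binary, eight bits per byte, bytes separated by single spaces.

Since ct = msg ⊕ key, XORing both sides with msg gives key = msg ⊕ ct.
66 XOR 20 = 46
6c XOR cd = a1
61 XOR 59 = 38
67 XOR 06 = 61
7b XOR 67 = 1c

01000110 10100001 00111000 01100001 00011100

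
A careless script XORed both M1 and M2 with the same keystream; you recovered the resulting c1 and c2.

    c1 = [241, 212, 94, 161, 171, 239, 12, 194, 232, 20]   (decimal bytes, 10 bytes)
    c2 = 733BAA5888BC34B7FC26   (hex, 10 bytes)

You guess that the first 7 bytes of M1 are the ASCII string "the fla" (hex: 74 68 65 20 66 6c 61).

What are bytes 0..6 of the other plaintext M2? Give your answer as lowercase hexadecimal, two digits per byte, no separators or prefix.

f68791d9453f59

First, c1 ⊕ c2 = (M1 ⊕ K) ⊕ (M2 ⊕ K) = M1 ⊕ M2, so the key drops out. Then M2 = (M1 ⊕ M2) ⊕ M1 over the first 7 bytes.
byte 0: (f1 ^ 73) ^ 74 = 82 ^ 74 = f6
byte 1: (d4 ^ 3b) ^ 68 = ef ^ 68 = 87
byte 2: (5e ^ aa) ^ 65 = f4 ^ 65 = 91
byte 3: (a1 ^ 58) ^ 20 = f9 ^ 20 = d9
byte 4: (ab ^ 88) ^ 66 = 23 ^ 66 = 45
byte 5: (ef ^ bc) ^ 6c = 53 ^ 6c = 3f
byte 6: (0c ^ 34) ^ 61 = 38 ^ 61 = 59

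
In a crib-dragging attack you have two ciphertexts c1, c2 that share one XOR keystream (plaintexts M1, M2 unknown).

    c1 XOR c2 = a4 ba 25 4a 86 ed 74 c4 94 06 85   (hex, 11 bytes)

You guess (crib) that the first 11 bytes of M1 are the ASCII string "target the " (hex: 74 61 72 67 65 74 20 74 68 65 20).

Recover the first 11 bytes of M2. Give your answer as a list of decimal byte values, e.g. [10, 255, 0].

Since c1 ⊕ c2 = M1 ⊕ M2, XORing with the guessed M1 bytes yields the corresponding M2 bytes: M2 = (c1 ⊕ c2) ⊕ M1.
164 XOR 116 = 208
186 XOR  97 = 219
 37 XOR 114 =  87
 74 XOR 103 =  45
134 XOR 101 = 227
237 XOR 116 = 153
116 XOR  32 =  84
196 XOR 116 = 176
148 XOR 104 = 252
  6 XOR 101 =  99
133 XOR  32 = 165

[208, 219, 87, 45, 227, 153, 84, 176, 252, 99, 165]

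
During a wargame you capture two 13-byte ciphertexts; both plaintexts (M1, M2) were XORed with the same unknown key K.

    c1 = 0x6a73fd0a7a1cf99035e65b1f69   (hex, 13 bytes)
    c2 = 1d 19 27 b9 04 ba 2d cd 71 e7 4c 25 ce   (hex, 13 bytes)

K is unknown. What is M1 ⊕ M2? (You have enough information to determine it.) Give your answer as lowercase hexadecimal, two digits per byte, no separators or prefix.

c1 ⊕ c2 = (M1 ⊕ K) ⊕ (M2 ⊕ K) = M1 ⊕ M2 — the shared key cancels under XOR.
106 ⊕  29 = 119
115 ⊕  25 = 106
253 ⊕  39 = 218
 10 ⊕ 185 = 179
122 ⊕   4 = 126
 28 ⊕ 186 = 166
249 ⊕  45 = 212
144 ⊕ 205 =  93
 53 ⊕ 113 =  68
230 ⊕ 231 =   1
 91 ⊕  76 =  23
 31 ⊕  37 =  58
105 ⊕ 206 = 167

776adab37ea6d45d4401173aa7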